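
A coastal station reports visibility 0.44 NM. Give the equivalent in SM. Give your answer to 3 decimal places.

1 nmi = 1.15078 SM, so 0.44 × 1.15078 = 0.506 SM.

0.506 SM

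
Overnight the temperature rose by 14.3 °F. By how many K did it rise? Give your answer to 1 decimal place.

7.9 K

A change of 1 °C equals a change of 1.8 °F: ΔK = 14.3 × 0.5556 = 7.9 K.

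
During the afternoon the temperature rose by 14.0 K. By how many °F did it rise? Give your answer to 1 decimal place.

25.2 °F

For a temperature change the 32° offset cancels: Δ°F = 14.0 × 1.8 = 25.2 °F.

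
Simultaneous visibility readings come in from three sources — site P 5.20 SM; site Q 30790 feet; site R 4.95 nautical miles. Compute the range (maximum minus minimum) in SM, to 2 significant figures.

site Q: 30790 ft = 5.8314 SM.
site R: 4.95 nmi = 5.6964 SM.
Spread: 5.8314 − 5.2000 = 0.63 SM.

0.63 SM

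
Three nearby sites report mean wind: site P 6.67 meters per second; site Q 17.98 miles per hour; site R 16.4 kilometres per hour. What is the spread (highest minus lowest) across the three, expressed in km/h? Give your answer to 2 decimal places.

12.54 km/h

site P: 6.67 m/s = 24.0120 km/h.
site Q: 17.98 mph = 28.9360 km/h.
Spread: 28.9360 − 16.4000 = 12.54 km/h.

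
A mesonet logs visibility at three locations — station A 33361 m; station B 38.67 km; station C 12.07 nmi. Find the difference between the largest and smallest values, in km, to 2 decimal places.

16.32 km

station A: 33361 m = 33.3610 km.
station C: 12.07 nmi = 22.3536 km.
Spread: 38.6700 − 22.3536 = 16.32 km.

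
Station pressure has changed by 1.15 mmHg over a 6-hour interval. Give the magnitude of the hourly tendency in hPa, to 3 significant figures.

0.256 hPa per hour

1.15 mmHg / 6 h × 1.33322 hPa/mmHg = 0.256 hPa/h.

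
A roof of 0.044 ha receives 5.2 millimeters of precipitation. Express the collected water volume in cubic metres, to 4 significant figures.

2.288 cubic metres

Area: 0.044 ha = 440 m².
1 mm over 1 m² is 1 L, so volume = 5.2 × 440 = 2288 L = 2.288 m³.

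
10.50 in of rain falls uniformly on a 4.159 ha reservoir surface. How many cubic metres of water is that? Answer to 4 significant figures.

Depth: 10.50 in × 25.4 = 266.7 mm.
Area: 4.159 ha = 41590 m².
1 mm over 1 m² is 1 L, so volume = 266.7 × 41590 = 11092053 L = 11090 m³.

11090 cubic metres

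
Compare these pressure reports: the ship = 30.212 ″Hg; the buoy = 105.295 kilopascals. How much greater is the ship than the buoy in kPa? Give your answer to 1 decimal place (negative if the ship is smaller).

the ship: 30.212 inHg = 102.310 kPa.
Difference: 102.310 − 105.295 = -3.0 kPa.

-3.0 kPa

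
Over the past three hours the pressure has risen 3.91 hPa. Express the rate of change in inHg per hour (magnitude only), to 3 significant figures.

3.91 hPa / 3 h × 0.02953 inHg/hPa = 0.0385 inHg/h.

0.0385 inHg per hour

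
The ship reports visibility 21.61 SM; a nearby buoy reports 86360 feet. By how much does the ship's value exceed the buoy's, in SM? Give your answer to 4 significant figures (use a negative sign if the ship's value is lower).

5.254 SM

the buoy: 86360 ft = 16.35606 SM.
Difference: 21.61000 − 16.35606 = 5.254 SM.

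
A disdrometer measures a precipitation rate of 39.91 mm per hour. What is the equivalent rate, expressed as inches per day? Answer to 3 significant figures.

37.7 in/day

39.91 mm/hour × 0.0393701 in/mm × 24 hour/day = 37.7 in/day.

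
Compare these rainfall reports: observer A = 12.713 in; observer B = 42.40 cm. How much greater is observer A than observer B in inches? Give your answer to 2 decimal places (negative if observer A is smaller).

observer B: 42.40 cm = 16.6929 in.
Difference: 12.7130 − 16.6929 = -3.98 in.

-3.98 in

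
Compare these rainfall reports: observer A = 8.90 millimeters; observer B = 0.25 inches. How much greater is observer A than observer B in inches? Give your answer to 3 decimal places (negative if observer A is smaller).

observer A: 8.90 mm = 0.35039 in.
Difference: 0.35039 − 0.25000 = 0.100 in.

0.100 in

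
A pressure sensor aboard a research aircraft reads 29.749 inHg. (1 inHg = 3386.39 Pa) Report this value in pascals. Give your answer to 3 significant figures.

101000 Pa

1 inHg = 3386.39 Pa, so 29.749 × 3386.39 = 101000 Pa.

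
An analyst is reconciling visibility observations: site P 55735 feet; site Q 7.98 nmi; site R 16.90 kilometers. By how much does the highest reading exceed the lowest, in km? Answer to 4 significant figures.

site P: 55735 ft = 16.98803 km.
site Q: 7.98 nmi = 14.77896 km.
Spread: 16.98803 − 14.77896 = 2.209 km.

2.209 km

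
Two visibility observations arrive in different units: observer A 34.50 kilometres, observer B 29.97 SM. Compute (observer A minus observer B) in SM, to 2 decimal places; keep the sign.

observer A: 34.50 km = 21.4373 SM.
Difference: 21.4373 − 29.9700 = -8.53 SM.

-8.53 SM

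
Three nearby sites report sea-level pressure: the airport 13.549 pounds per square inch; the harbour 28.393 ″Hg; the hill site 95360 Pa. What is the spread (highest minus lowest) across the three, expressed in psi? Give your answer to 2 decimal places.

the harbour: 28.393 inHg = 13.9453 psi.
the hill site: 95360 Pa = 13.8308 psi.
Spread: 13.9453 − 13.5490 = 0.40 psi.

0.40 psi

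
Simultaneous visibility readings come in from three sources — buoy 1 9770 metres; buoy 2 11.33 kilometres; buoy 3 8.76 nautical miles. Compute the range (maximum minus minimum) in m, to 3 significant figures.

6450 m

buoy 2: 11.33 km = 11330.00 m.
buoy 3: 8.76 nmi = 16223.52 m.
Spread: 16223.52 − 9770.00 = 6450 m.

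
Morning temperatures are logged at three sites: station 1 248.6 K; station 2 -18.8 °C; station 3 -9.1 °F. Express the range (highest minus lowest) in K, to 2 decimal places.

station 1: 248.6 K = -24.550 °C.
station 3: -9.1 °F = -22.833 °C.
Spread: (-18.800) − (-24.550) = 5.750 °C.

5.75 K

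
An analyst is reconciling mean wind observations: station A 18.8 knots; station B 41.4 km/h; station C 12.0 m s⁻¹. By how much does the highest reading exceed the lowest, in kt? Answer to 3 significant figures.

4.53 kt

station B: 41.4 km/h = 22.3542 kt.
station C: 12.0 m/s = 23.3261 kt.
Spread: 23.3261 − 18.8000 = 4.53 kt.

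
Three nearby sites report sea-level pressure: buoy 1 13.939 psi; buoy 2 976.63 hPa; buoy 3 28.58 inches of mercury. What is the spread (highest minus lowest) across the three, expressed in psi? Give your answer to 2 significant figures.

0.23 psi

buoy 2: 976.63 hPa = 14.1648 psi.
buoy 3: 28.58 inHg = 14.0372 psi.
Spread: 14.1648 − 13.9390 = 0.23 psi.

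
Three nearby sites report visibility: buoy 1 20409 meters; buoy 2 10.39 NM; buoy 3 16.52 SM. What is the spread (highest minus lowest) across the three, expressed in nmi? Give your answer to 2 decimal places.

3.97 nmi

buoy 1: 20409 m = 11.0200 nmi.
buoy 3: 16.52 SM = 14.3555 nmi.
Spread: 14.3555 − 10.3900 = 3.97 nmi.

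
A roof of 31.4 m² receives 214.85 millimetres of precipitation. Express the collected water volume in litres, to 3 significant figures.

6750 litres

1 mm over 1 m² is 1 L, so volume = 214.85 × 31.4 = 6746.29 L ≈ 6750 L.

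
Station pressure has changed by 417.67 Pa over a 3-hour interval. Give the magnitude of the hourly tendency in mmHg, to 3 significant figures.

417.67 Pa / 3 h × 0.00750062 mmHg/Pa = 1.04 mmHg/h.

1.04 mmHg per hour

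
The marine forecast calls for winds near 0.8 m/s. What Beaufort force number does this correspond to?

0.8 m/s lies in the Beaufort 1 band (light air, 0.3–1.5 m/s).

Beaufort force 1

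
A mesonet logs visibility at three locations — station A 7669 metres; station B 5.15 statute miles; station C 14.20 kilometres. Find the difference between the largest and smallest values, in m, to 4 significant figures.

station B: 5.15 SM = 8288.12 m.
station C: 14.20 km = 14200.00 m.
Spread: 14200.00 − 7669.00 = 6531 m.

6531 m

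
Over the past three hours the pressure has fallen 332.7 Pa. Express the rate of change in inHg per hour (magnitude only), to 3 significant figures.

332.7 Pa / 3 h × 0.0002953 inHg/Pa = 0.0327 inHg/h.

0.0327 inHg per hour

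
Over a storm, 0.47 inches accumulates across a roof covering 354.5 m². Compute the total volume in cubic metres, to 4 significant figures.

4.232 cubic metres

Depth: 0.47 in × 25.4 = 11.938 mm.
1 mm over 1 m² is 1 L, so volume = 11.938 × 354.5 = 4232.021 L = 4.232 m³.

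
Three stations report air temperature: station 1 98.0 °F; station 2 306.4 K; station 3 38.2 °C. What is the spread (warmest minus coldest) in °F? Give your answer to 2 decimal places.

8.91 °F

station 1: 98.0 °F = 36.667 °C.
station 2: 306.4 K = 33.250 °C.
Spread: 38.200 − 33.250 = 4.950 °C = 8.91 °F.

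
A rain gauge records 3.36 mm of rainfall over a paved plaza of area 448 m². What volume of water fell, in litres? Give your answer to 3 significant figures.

1510 litres

1 mm over 1 m² is 1 L, so volume = 3.36 × 448 = 1505.28 L ≈ 1510 L.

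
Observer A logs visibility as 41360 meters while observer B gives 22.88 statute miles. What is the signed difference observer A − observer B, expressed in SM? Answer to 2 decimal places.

observer A: 41360 m = 25.6999 SM.
Difference: 25.6999 − 22.8800 = 2.82 SM.

2.82 SM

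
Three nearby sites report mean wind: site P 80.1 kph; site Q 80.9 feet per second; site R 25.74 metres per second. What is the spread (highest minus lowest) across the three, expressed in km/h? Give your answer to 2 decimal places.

12.56 km/h

site Q: 80.9 ft/s = 88.7700 km/h.
site R: 25.74 m/s = 92.6640 km/h.
Spread: 92.6640 − 80.1000 = 12.56 km/h.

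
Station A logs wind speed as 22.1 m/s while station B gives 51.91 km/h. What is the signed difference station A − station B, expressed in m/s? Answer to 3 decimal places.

station B: 51.91 km/h = 14.41944 m/s.
Difference: 22.10000 − 14.41944 = 7.681 m/s.

7.681 m/s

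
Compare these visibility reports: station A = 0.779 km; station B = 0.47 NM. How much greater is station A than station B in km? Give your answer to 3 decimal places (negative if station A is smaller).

-0.091 km

station B: 0.47 nmi = 0.87044 km.
Difference: 0.77900 − 0.87044 = -0.091 km.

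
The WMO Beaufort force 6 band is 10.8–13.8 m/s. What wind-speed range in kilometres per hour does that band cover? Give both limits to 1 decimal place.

10.8–13.8 m/s × 3.6 = 38.9–49.7 km/h.

38.9 to 49.7 km/h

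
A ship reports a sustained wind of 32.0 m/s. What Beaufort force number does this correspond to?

32.0 m/s lies in the Beaufort 11 band (violent storm, 28.5–32.6 m/s).

Beaufort force 11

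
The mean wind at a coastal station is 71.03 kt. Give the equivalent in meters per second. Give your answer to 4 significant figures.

1 kt = 0.514444 m/s, so 71.03 × 0.514444 = 36.54 m/s.

36.54 m/s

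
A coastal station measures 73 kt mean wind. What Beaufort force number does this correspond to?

73 kt lies in the Beaufort 12 band (hurricane force, ≥64 kt).

Beaufort force 12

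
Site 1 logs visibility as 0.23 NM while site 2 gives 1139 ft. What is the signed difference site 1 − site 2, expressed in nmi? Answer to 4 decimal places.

site 2: 1139 ft = 0.187455 nmi.
Difference: 0.230000 − 0.187455 = 0.0425 nmi.

0.0425 nmi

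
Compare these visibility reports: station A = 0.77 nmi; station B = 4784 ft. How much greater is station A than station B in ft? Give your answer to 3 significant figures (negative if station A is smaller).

-105 ft

station A: 0.77 nmi = 4678.61 ft.
Difference: 4678.61 − 4784.00 = -105 ft.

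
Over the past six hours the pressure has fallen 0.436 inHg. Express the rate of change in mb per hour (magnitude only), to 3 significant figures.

2.46 mb per hour

0.436 inHg / 6 h × 33.8639 mb/inHg = 2.46 mb/h.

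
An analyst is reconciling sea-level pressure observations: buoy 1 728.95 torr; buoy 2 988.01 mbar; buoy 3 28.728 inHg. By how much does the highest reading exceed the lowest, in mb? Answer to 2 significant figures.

16 mb

buoy 1: 728.95 mmHg = 971.85 mb.
buoy 3: 28.728 inHg = 972.84 mb.
Spread: 988.01 − 971.85 = 16 mb.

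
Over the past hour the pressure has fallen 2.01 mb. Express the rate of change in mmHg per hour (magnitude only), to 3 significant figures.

2.01 mb / 1 h × 0.750062 mmHg/mb = 1.51 mmHg/h.

1.51 mmHg per hour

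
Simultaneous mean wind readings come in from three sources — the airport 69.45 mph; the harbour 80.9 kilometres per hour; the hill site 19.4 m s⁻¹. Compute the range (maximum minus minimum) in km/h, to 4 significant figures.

the airport: 69.45 mph = 111.7689 km/h.
the hill site: 19.4 m/s = 69.8400 km/h.
Spread: 111.7689 − 69.8400 = 41.93 km/h.

41.93 km/h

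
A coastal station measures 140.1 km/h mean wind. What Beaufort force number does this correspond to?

Beaufort force 12

140.1 km/h = 38.9 m/s, which is Beaufort 12 (hurricane force, ≥32.7 m/s).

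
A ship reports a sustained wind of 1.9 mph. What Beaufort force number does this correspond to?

Beaufort force 1

1.9 mph = 0.8 m/s, which is Beaufort 1 (light air, 0.3–1.5 m/s).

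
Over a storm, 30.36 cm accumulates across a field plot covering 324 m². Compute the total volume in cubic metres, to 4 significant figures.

Depth: 30.36 cm × 10 = 303.6 mm.
1 mm over 1 m² is 1 L, so volume = 303.6 × 324 = 98366.4 L = 98.37 m³.

98.37 cubic metres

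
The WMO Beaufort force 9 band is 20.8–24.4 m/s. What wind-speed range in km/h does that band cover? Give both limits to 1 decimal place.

74.9 to 87.8 km/h

20.8–24.4 m/s × 3.6 = 74.9–87.8 km/h.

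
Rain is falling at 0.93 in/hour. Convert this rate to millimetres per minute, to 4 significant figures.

0.3937 mm/minute

0.93 in/hour × 25.4 mm/in × 0.0166667 hour/minute = 0.3937 mm/minute.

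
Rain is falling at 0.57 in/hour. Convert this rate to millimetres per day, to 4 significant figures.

0.57 in/hour × 25.4 mm/in × 24 hour/day = 347.5 mm/day.

347.5 mm/day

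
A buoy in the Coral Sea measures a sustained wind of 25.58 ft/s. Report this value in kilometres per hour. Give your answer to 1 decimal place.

28.1 km/h

1 ft/s = 1.09728 km/h, so 25.58 × 1.09728 = 28.1 km/h.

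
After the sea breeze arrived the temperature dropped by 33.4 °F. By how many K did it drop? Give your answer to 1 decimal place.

For a temperature change the 32° offset cancels: ΔK = 33.4 × 0.5556 = 18.6 K.

18.6 K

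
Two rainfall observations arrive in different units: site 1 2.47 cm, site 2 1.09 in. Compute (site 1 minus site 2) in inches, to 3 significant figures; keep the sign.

-0.118 in

site 1: 2.47 cm = 0.97244 in.
Difference: 0.97244 − 1.09000 = -0.118 in.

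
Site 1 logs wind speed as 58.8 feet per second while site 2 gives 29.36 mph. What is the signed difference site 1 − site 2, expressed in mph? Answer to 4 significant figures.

site 1: 58.8 ft/s = 40.0909 mph.
Difference: 40.0909 − 29.3600 = 10.73 mph.

10.73 mph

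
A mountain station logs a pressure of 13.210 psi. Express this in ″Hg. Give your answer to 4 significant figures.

26.90 inHg

1 psi = 2.03602 inHg, so 13.210 × 2.03602 = 26.90 inHg.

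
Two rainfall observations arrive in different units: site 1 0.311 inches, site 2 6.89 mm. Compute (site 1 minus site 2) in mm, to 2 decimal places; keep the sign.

site 1: 0.311 in = 7.8994 mm.
Difference: 7.8994 − 6.8900 = 1.01 mm.

1.01 mm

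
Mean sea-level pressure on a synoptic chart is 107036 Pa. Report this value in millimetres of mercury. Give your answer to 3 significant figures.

1 Pa = 0.00750062 mmHg, so 107036 × 0.00750062 = 803 mmHg.

803 mmHg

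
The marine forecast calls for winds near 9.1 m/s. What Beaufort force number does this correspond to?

9.1 m/s lies in the Beaufort 5 band (fresh breeze, 8.0–10.7 m/s).

Beaufort force 5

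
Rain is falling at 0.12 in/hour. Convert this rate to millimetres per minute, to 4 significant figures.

0.05080 mm/minute

0.12 in/hour × 25.4 mm/in × 0.0166667 hour/minute = 0.05080 mm/minute.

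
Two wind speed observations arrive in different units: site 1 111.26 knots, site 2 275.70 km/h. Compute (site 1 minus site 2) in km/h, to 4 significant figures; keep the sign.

site 1: 111.26 kt = 206.0535 km/h.
Difference: 206.0535 − 275.7000 = -69.65 km/h.

-69.65 km/h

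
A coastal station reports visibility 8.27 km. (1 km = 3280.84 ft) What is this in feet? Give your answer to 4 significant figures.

27130 ft

1 km = 3280.84 ft, so 8.27 × 3280.84 = 27130 ft.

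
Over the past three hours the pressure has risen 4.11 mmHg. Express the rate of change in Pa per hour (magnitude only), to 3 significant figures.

4.11 mmHg / 3 h × 133.322 Pa/mmHg = 183 Pa/h.

183 Pa per hour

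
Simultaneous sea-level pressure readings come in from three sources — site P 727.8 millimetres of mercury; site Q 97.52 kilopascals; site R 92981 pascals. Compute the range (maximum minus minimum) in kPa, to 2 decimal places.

site P: 727.8 mmHg = 97.0320 kPa.
site R: 92981 Pa = 92.9810 kPa.
Spread: 97.5200 − 92.9810 = 4.54 kPa.

4.54 kPa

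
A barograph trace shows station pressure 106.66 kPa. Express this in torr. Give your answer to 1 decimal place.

1 kPa = 7.50062 mmHg, so 106.66 × 7.50062 = 800.0 mmHg.

800.0 mmHg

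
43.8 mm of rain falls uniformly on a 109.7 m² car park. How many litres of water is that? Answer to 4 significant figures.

1 mm over 1 m² is 1 L, so volume = 43.8 × 109.7 = 4804.86 L ≈ 4805 L.

4805 litres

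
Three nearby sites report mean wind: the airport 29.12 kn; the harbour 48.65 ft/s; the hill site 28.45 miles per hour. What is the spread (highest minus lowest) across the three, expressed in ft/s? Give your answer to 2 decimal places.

the airport: 29.12 kt = 49.1490 ft/s.
the hill site: 28.45 mph = 41.7267 ft/s.
Spread: 49.1490 − 41.7267 = 7.42 ft/s.

7.42 ft/s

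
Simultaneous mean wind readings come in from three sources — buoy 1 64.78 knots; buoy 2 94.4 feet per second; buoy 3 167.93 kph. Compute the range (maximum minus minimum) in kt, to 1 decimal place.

34.7 kt

buoy 2: 94.4 ft/s = 55.930 kt.
buoy 3: 167.93 km/h = 90.675 kt.
Spread: 90.675 − 55.930 = 34.7 kt.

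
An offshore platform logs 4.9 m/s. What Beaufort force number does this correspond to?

4.9 m/s lies in the Beaufort 3 band (gentle breeze, 3.4–5.4 m/s).

Beaufort force 3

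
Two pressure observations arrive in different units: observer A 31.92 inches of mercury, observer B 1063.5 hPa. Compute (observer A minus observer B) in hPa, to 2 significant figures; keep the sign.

17 hPa

observer A: 31.92 inHg = 1080.94 hPa.
Difference: 1080.94 − 1063.50 = 17 hPa.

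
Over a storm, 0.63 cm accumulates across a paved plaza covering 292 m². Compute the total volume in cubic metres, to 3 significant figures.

Depth: 0.63 cm × 10 = 6.3 mm.
1 mm over 1 m² is 1 L, so volume = 6.3 × 292 = 1839.6 L = 1.84 m³.

1.84 cubic metres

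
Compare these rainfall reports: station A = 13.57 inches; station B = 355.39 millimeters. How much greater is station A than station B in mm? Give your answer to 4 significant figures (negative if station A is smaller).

-10.71 mm

station A: 13.57 in = 344.6780 mm.
Difference: 344.6780 − 355.3900 = -10.71 mm.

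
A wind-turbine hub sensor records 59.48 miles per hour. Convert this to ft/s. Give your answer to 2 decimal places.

87.24 ft/s

1 mph = 1.46667 ft/s, so 59.48 × 1.46667 = 87.24 ft/s.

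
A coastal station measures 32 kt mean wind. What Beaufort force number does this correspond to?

32 kt lies in the Beaufort 7 band (near gale, 28–33 kt).

Beaufort force 7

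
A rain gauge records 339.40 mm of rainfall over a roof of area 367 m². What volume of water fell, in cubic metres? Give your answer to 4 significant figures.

1 mm over 1 m² is 1 L, so volume = 339.4 × 367 = 124559.8 L = 124.6 m³.

124.6 cubic metres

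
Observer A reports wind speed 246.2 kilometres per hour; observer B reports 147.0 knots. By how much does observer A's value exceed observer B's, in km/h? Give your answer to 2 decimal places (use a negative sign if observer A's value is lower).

observer B: 147.0 kt = 272.2440 km/h.
Difference: 246.2000 − 272.2440 = -26.04 km/h.

-26.04 km/h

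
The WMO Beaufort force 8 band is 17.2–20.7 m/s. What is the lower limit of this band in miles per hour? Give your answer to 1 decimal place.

38.5 mph

17.2–20.7 m/s × 2.237 = 38.5–46.3 mph.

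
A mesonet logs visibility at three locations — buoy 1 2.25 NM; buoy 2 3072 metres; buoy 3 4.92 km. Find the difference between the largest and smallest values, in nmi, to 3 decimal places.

0.998 nmi

buoy 2: 3072 m = 1.65875 nmi.
buoy 3: 4.92 km = 2.65659 nmi.
Spread: 2.65659 − 1.65875 = 0.998 nmi.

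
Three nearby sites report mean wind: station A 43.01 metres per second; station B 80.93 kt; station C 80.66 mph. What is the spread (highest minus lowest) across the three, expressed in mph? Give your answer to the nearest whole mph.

station A: 43.01 m/s = 96.21 mph.
station B: 80.93 kt = 93.13 mph.
Spread: 96.21 − 80.66 = 16 mph.

16 mph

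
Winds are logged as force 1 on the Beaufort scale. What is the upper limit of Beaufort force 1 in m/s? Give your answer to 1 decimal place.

Beaufort 1 (light air) spans 0.3–1.5 m/s.

1.5 m/s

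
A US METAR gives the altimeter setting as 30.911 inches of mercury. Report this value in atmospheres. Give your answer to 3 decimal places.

1.033 atm

1 inHg = 0.0334211 atm, so 30.911 × 0.0334211 = 1.033 atm.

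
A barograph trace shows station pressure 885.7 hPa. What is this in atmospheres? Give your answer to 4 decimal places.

0.8741 atm

1 hPa = 0.000986923 atm, so 885.7 × 0.000986923 = 0.8741 atm.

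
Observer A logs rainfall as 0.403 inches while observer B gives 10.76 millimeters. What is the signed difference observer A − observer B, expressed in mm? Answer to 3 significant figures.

observer A: 0.403 in = 10.23620 mm.
Difference: 10.23620 − 10.76000 = -0.524 mm.

-0.524 mm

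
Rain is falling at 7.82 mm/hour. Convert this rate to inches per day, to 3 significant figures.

7.39 in/day

7.82 mm/hour × 0.0393701 in/mm × 24 hour/day = 7.39 in/day.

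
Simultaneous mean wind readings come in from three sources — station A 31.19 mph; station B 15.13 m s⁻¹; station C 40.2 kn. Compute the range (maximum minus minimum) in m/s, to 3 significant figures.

station A: 31.19 mph = 13.9432 m/s.
station C: 40.2 kt = 20.6807 m/s.
Spread: 20.6807 − 13.9432 = 6.74 m/s.

6.74 m/s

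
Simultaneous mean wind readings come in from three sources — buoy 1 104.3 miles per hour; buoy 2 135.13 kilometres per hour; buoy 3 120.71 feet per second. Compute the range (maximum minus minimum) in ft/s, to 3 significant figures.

buoy 1: 104.3 mph = 152.973 ft/s.
buoy 2: 135.13 km/h = 123.150 ft/s.
Spread: 152.973 − 120.710 = 32.3 ft/s.

32.3 ft/s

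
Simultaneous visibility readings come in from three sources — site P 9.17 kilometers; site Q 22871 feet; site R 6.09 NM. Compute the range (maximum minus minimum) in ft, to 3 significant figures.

site P: 9.17 km = 30085.30 ft.
site R: 6.09 nmi = 37003.54 ft.
Spread: 37003.54 − 22871.00 = 14100 ft.

14100 ft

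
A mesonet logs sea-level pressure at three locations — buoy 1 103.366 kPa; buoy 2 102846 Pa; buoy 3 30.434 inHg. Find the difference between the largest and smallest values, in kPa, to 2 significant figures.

0.52 kPa

buoy 2: 102846 Pa = 102.8460 kPa.
buoy 3: 30.434 inHg = 103.0614 kPa.
Spread: 103.3660 − 102.8460 = 0.52 kPa.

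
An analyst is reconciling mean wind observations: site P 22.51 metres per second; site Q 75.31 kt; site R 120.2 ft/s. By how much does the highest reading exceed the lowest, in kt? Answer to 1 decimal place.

31.6 kt

site P: 22.51 m/s = 43.756 kt.
site R: 120.2 ft/s = 71.217 kt.
Spread: 75.310 − 43.756 = 31.6 kt.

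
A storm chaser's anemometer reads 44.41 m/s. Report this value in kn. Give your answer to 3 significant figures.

1 m/s = 1.94384 kt, so 44.41 × 1.94384 = 86.3 kt.

86.3 kt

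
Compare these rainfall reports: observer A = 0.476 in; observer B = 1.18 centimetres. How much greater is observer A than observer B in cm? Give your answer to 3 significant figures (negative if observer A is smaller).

0.0290 cm

observer A: 0.476 in = 1.209040 cm.
Difference: 1.209040 − 1.180000 = 0.0290 cm.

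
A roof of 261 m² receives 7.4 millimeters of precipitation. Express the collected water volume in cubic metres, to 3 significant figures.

1 mm over 1 m² is 1 L, so volume = 7.4 × 261 = 1931.4 L = 1.93 m³.

1.93 cubic metres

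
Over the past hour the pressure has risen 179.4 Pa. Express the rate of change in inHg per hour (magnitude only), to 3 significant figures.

0.0530 inHg per hour

179.4 Pa / 1 h × 0.0002953 inHg/Pa = 0.0530 inHg/h.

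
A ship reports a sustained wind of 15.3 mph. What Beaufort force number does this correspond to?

Beaufort force 4

15.3 mph = 6.8 m/s, which is Beaufort 4 (moderate breeze, 5.5–7.9 m/s).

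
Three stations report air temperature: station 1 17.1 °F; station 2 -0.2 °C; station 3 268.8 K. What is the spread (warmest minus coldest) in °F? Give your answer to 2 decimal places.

14.54 °F

station 1: 17.1 °F = -8.278 °C.
station 3: 268.8 K = -4.350 °C.
Spread: (-0.200) − (-8.278) = 8.078 °C = 14.54 °F.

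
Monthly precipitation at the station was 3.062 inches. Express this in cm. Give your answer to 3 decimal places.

1 in = 2.54 cm, so 3.062 × 2.54 = 7.777 cm.

7.777 cm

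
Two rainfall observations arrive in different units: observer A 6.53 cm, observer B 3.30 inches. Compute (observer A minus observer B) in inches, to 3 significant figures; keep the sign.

-0.729 in

observer A: 6.53 cm = 2.57087 in.
Difference: 2.57087 − 3.30000 = -0.729 in.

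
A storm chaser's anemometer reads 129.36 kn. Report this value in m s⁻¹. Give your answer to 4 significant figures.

66.55 m/s

1 kt = 0.514444 m/s, so 129.36 × 0.514444 = 66.55 m/s.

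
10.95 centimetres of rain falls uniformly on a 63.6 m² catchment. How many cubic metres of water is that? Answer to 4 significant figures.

Depth: 10.95 cm × 10 = 109.5 mm.
1 mm over 1 m² is 1 L, so volume = 109.5 × 63.6 = 6964.2 L = 6.964 m³.

6.964 cubic metres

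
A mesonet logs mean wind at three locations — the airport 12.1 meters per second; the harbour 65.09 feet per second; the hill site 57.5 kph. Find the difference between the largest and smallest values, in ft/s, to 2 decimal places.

25.39 ft/s

the airport: 12.1 m/s = 39.6982 ft/s.
the hill site: 57.5 km/h = 52.4023 ft/s.
Spread: 65.0900 − 39.6982 = 25.39 ft/s.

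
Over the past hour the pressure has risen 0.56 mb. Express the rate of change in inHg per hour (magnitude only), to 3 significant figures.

0.0165 inHg per hour

0.56 mb / 1 h × 0.02953 inHg/mb = 0.0165 inHg/h.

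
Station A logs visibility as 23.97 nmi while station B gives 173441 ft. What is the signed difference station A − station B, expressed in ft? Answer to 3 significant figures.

station A: 23.97 nmi = 145644.49 ft.
Difference: 145644.49 − 173441.00 = -27800 ft.

-27800 ft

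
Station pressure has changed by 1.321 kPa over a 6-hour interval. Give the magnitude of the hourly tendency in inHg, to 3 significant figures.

1.321 kPa / 6 h × 0.2953 inHg/kPa = 0.0650 inHg/h.

0.0650 inHg per hour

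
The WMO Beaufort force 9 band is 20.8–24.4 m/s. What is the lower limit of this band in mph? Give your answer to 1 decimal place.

20.8–24.4 m/s × 2.237 = 46.5–54.6 mph.

46.5 mph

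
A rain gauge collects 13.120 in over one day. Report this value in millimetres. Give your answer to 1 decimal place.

333.2 mm

1 in = 25.4 mm, so 13.120 × 25.4 = 333.2 mm.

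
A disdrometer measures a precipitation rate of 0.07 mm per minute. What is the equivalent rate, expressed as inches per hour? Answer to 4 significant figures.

0.07 mm/minute × 0.0393701 in/mm × 60 minute/hour = 0.1654 in/hour.

0.1654 in/hour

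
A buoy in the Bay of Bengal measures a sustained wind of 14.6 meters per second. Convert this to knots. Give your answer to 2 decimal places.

1 m/s = 1.94384 kt, so 14.6 × 1.94384 = 28.38 kt.

28.38 kt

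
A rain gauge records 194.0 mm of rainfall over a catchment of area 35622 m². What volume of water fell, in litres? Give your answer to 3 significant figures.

6910000 litres

1 mm over 1 m² is 1 L, so volume = 194 × 35622 = 6910668 L ≈ 6910000 L.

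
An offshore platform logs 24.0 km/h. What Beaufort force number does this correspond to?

24.0 km/h = 6.7 m/s, which is Beaufort 4 (moderate breeze, 5.5–7.9 m/s).

Beaufort force 4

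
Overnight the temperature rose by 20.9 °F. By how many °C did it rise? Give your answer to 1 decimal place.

A change of 1 °C equals a change of 1.8 °F: Δ°C = 20.9 × 0.5556 = 11.6 °C.

11.6 °C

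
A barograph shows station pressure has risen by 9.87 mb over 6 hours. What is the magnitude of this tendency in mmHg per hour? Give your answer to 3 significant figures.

9.87 mb / 6 h × 0.750062 mmHg/mb = 1.23 mmHg/h.

1.23 mmHg per hour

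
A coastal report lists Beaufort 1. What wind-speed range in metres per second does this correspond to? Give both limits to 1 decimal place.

0.3 to 1.5 m/s

Beaufort 1 (light air) spans 0.3–1.5 m/s.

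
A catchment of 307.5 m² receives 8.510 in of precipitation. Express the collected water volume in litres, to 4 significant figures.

66470 litres

Depth: 8.510 in × 25.4 = 216.154 mm.
1 mm over 1 m² is 1 L, so volume = 216.154 × 307.5 = 66467.355 L ≈ 66470 L.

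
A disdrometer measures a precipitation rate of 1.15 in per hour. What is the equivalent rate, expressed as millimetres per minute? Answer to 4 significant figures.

0.4868 mm/minute

1.15 in/hour × 25.4 mm/in × 0.0166667 hour/minute = 0.4868 mm/minute.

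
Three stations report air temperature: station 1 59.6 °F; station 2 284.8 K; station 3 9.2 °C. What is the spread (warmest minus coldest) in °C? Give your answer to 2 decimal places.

6.13 °C

station 1: 59.6 °F = 15.333 °C.
station 2: 284.8 K = 11.650 °C.
Spread: 15.333 − 9.200 = 6.133 °C.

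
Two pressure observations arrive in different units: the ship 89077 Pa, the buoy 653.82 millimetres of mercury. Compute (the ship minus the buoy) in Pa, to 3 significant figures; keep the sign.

the buoy: 653.82 mmHg = 87168.84 Pa.
Difference: 89077.00 − 87168.84 = 1910 Pa.

1910 Pa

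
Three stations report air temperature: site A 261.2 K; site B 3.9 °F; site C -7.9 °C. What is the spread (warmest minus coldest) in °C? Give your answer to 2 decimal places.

7.71 °C

site A: 261.2 K = -11.950 °C.
site B: 3.9 °F = -15.611 °C.
Spread: (-7.900) − (-15.611) = 7.711 °C.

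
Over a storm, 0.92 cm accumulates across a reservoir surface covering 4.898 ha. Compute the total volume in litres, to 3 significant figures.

451000 litres

Depth: 0.92 cm × 10 = 9.2 mm.
Area: 4.898 ha = 48980 m².
1 mm over 1 m² is 1 L, so volume = 9.2 × 48980 = 450616 L ≈ 451000 L.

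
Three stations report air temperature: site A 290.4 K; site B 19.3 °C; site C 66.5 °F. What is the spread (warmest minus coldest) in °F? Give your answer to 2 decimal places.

site A: 290.4 K = 17.250 °C.
site C: 66.5 °F = 19.167 °C.
Spread: 19.300 − 17.250 = 2.050 °C = 3.69 °F.

3.69 °F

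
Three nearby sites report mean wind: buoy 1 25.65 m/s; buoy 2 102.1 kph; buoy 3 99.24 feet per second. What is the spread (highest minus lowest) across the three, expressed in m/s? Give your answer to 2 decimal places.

4.60 m/s

buoy 2: 102.1 km/h = 28.3611 m/s.
buoy 3: 99.24 ft/s = 30.2484 m/s.
Spread: 30.2484 − 25.6500 = 4.60 m/s.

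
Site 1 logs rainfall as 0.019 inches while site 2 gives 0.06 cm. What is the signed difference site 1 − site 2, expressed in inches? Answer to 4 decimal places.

site 2: 0.06 cm = 0.023622 in.
Difference: 0.019000 − 0.023622 = -0.0046 in.

-0.0046 in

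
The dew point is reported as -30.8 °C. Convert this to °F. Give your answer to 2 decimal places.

°F = °C × 9/5 + 32 = -30.8 × 1.8 + 32 = -23.44 °F.

-23.44 °F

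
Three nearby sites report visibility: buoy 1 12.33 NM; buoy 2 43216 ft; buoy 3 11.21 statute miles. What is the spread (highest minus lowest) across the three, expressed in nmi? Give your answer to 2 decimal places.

buoy 2: 43216 ft = 7.1124 nmi.
buoy 3: 11.21 SM = 9.7412 nmi.
Spread: 12.3300 − 7.1124 = 5.22 nmi.

5.22 nmi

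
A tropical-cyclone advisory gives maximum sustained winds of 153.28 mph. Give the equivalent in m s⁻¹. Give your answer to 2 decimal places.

68.52 m/s

1 mph = 0.44704 m/s, so 153.28 × 0.44704 = 68.52 m/s.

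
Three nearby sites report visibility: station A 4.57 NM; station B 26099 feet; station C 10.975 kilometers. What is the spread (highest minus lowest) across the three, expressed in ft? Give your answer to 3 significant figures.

station A: 4.57 nmi = 27767.85 ft.
station C: 10.975 km = 36007.22 ft.
Spread: 36007.22 − 26099.00 = 9910 ft.

9910 ft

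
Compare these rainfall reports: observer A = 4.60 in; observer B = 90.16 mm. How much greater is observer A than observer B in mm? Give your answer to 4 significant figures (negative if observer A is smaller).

observer A: 4.60 in = 116.8400 mm.
Difference: 116.8400 − 90.1600 = 26.68 mm.

26.68 mm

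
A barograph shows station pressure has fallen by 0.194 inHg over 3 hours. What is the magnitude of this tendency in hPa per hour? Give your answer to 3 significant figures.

0.194 inHg / 3 h × 33.8639 hPa/inHg = 2.19 hPa/h.

2.19 hPa per hour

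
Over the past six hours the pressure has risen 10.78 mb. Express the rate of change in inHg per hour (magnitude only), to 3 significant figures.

10.78 mb / 6 h × 0.02953 inHg/mb = 0.0531 inHg/h.

0.0531 inHg per hour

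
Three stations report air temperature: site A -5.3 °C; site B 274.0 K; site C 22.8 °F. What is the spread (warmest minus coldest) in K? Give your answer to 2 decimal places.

6.15 K

site B: 274.0 K = 0.850 °C.
site C: 22.8 °F = -5.111 °C.
Spread: 0.850 − (-5.300) = 6.150 °C.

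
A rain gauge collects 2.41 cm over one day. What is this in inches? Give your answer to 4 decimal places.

0.9488 in

1 cm = 0.393701 in, so 2.41 × 0.393701 = 0.9488 in.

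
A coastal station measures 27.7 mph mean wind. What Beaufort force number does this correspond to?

27.7 mph = 12.4 m/s, which is Beaufort 6 (strong breeze, 10.8–13.8 m/s).

Beaufort force 6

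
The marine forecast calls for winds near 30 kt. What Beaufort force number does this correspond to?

30 kt lies in the Beaufort 7 band (near gale, 28–33 kt).

Beaufort force 7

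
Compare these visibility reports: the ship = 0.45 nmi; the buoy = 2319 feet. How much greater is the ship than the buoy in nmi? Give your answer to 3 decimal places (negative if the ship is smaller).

the buoy: 2319 ft = 0.38166 nmi.
Difference: 0.45000 − 0.38166 = 0.068 nmi.

0.068 nmi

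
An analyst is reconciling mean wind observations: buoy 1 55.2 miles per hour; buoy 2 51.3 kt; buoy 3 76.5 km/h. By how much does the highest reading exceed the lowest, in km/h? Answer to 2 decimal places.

18.51 km/h

buoy 1: 55.2 mph = 88.8358 km/h.
buoy 2: 51.3 kt = 95.0076 km/h.
Spread: 95.0076 − 76.5000 = 18.51 km/h.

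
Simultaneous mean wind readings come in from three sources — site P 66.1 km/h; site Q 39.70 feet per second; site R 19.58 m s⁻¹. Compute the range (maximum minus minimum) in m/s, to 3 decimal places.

site P: 66.1 km/h = 18.36111 m/s.
site Q: 39.70 ft/s = 12.10056 m/s.
Spread: 19.58000 − 12.10056 = 7.479 m/s.

7.479 m/s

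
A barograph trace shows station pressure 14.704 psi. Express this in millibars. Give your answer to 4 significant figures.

1014 mb

1 psi = 68.9476 mb, so 14.704 × 68.9476 = 1014 mb.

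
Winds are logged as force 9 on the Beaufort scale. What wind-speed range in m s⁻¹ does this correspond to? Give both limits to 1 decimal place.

20.8 to 24.4 m/s

Beaufort 9 (strong gale) spans 20.8–24.4 m/s.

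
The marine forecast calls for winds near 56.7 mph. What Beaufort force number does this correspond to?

56.7 mph = 25.3 m/s, which is Beaufort 10 (storm, 24.5–28.4 m/s).

Beaufort force 10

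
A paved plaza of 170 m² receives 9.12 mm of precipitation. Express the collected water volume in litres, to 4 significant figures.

1550 litres

1 mm over 1 m² is 1 L, so volume = 9.12 × 170 = 1550.4 L ≈ 1550 L.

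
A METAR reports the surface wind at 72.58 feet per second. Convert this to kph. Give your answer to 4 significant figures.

1 ft/s = 1.09728 km/h, so 72.58 × 1.09728 = 79.64 km/h.

79.64 km/h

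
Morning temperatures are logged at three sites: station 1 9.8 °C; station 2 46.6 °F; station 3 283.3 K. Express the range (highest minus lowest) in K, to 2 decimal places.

station 2: 46.6 °F = 8.111 °C.
station 3: 283.3 K = 10.150 °C.
Spread: 10.150 − 8.111 = 2.039 °C.

2.04 K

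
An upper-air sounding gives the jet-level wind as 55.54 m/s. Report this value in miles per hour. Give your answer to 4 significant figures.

124.2 mph

1 m/s = 2.23694 mph, so 55.54 × 2.23694 = 124.2 mph.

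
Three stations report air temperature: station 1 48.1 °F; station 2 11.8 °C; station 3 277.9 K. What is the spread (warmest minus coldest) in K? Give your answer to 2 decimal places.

7.05 K

station 1: 48.1 °F = 8.944 °C.
station 3: 277.9 K = 4.750 °C.
Spread: 11.800 − 4.750 = 7.050 °C.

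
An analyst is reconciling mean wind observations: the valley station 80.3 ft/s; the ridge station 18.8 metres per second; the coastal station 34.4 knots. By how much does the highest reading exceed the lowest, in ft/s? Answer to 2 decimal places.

22.24 ft/s

the ridge station: 18.8 m/s = 61.6798 ft/s.
the coastal station: 34.4 kt = 58.0607 ft/s.
Spread: 80.3000 − 58.0607 = 22.24 ft/s.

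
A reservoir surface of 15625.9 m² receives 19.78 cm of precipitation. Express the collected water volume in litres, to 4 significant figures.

3091000 litres

Depth: 19.78 cm × 10 = 197.8 mm.
1 mm over 1 m² is 1 L, so volume = 197.8 × 15625.9 = 3090803 L ≈ 3091000 L.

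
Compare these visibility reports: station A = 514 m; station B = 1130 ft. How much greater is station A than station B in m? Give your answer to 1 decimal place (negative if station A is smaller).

station B: 1130 ft = 344.424 m.
Difference: 514.000 − 344.424 = 169.6 m.

169.6 m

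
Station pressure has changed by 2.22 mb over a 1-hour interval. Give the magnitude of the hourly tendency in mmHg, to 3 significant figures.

1.67 mmHg per hour

2.22 mb / 1 h × 0.750062 mmHg/mb = 1.67 mmHg/h.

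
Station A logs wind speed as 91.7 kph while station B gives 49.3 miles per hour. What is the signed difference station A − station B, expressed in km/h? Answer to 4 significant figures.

12.36 km/h

station B: 49.3 mph = 79.3407 km/h.
Difference: 91.7000 − 79.3407 = 12.36 km/h.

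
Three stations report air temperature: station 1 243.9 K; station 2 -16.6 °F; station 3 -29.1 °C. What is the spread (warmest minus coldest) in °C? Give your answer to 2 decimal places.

station 1: 243.9 K = -29.250 °C.
station 2: -16.6 °F = -27.000 °C.
Spread: (-27.000) − (-29.250) = 2.250 °C.

2.25 °C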